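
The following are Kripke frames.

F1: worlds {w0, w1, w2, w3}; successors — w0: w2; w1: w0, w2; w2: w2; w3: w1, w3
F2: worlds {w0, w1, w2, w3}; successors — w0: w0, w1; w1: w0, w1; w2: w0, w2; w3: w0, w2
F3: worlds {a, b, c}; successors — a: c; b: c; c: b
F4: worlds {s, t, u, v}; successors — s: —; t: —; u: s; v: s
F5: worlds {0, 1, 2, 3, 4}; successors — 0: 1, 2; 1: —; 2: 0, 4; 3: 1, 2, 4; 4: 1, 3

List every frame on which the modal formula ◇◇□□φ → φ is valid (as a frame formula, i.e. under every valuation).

F4

The schema corresponds to a generalized confluence (Geach) condition: ∀x ∀y (xR²y → ∃w (yR²w ∧ x = w)).
F1: fails — w0R²w2 but no w with w2R²w and w0=w.
F2: fails — w2R²w0 but no w with w0R²w and w2=w.
F3: fails — aR²b but no w with bR²w and a=w.
F4: holds.
F5: fails — 0R²4 but no w with 4R²w and 0=w.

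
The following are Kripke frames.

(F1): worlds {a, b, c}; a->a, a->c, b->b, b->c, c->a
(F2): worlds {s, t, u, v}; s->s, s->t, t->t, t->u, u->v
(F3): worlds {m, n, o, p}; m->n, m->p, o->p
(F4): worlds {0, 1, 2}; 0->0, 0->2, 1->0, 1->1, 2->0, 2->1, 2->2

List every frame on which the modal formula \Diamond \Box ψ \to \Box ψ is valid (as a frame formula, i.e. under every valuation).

This is the axiom for the Euclidean property; its first-order frame correspondent is \forall x \forall y \forall z (Rxy \wedge Rxz \to Ryz).
(F1): fails — Rac and Rac but not Rcc.
(F2): fails — Rst and Rss but not Rts.
(F3): fails — Rmn and Rmn but not Rnn.
(F4): fails — R10 and R11 but not R01.
Valid on no frame.

none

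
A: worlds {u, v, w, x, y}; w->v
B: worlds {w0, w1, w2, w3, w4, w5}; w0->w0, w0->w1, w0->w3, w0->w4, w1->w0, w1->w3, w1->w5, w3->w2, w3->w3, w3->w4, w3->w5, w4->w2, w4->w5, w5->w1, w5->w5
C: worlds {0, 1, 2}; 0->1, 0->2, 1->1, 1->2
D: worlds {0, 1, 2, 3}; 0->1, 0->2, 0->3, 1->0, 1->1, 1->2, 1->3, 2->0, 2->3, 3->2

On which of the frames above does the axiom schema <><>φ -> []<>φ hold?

Frame correspondent (Sahlqvist): forall x forall y forall z ((x R^2 y & xRz) -> exists w (y = w & zRw)) — i.e. a generalized confluence (Geach) condition.
A: holds.
B: fails — w0R²w0, w0Rw3 but no w with w0=w and w3Rw.
C: fails — 0R²1, 0R2 but no w with 1=w and 2Rw.
D: fails — 0R²0, 0R3 but no w with 0=w and 3Rw.

A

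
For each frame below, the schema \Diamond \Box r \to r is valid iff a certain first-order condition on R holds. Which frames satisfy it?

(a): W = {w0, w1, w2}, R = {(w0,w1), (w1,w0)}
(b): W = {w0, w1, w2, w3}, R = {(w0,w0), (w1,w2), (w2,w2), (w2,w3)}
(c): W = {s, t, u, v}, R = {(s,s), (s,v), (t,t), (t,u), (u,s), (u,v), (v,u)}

Frame correspondent (Sahlqvist): \forall x \forall y (xRy \to \exists w (yRw \wedge x = w)) — i.e. a generalized confluence (Geach) condition.
(a): satisfies the condition.
(b): fails — w1Rw2 but no w with w2Rw and w1=w.
(c): fails — sRv but no w with vRw and s=w.

(a)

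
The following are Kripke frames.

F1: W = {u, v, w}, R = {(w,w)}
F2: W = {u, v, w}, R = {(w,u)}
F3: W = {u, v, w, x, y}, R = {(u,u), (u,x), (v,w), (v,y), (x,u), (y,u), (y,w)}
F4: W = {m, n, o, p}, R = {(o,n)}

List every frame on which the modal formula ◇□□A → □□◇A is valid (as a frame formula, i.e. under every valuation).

F1, F2, F4

Frame correspondent (Sahlqvist): ∀x ∀y ∀z ((xRy ∧ xR²z) → ∃w (yR²w ∧ zRw)) — i.e. a generalized confluence (Geach) condition.
F1: holds.
F2: holds.
F3: fails — vRw, vR²u but no t with wR²t and uRt.
F4: holds.
Valid on: F1, F2, F4.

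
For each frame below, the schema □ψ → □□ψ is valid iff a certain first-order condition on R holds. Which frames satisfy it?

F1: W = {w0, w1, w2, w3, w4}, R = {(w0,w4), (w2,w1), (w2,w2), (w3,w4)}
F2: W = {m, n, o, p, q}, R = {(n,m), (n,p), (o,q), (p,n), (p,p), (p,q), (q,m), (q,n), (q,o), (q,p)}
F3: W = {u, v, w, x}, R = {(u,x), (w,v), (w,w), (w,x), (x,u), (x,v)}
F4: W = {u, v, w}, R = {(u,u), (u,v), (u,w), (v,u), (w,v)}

F1

This is the axiom for transitivity; its first-order frame correspondent is ∀x ∀y ∀z (Rxy ∧ Ryz → Rxz).
F1: satisfies the condition.
F2: fails — Rpn and Rnm but not Rpm.
F3: fails — Rwx and Rxu but not Rwu.
F4: fails — Rvu and Ruv but not Rvv.
Valid on: F1.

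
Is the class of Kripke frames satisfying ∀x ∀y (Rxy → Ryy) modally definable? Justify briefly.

This is a Sahlqvist condition; the T□ axiom □(□q → q) defines it.

Yes — defined by □(□q → q)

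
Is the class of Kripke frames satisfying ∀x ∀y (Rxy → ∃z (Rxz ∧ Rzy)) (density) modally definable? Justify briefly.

This is a Sahlqvist condition; the C4 axiom □□q → □q defines it.
Suppose □□q→□q is valid. Take Rxy and set V(q)={w : xR²w}. Then □□q at x, so □q at x, so q at y, i.e. ∃z(Rxz∧Rzy).

Yes — defined by □□q → □q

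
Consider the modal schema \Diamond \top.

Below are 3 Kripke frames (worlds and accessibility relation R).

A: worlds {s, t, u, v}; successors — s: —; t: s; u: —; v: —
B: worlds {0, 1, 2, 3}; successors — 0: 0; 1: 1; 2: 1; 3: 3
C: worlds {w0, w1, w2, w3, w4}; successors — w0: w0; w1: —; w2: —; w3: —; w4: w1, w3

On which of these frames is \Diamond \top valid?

Frame correspondent (Sahlqvist): \forall x \exists y Rxy — i.e. seriality.
A: fails — world s has no successor.
B: condition met.
C: fails — world w1 has no successor.
Valid on: B.

B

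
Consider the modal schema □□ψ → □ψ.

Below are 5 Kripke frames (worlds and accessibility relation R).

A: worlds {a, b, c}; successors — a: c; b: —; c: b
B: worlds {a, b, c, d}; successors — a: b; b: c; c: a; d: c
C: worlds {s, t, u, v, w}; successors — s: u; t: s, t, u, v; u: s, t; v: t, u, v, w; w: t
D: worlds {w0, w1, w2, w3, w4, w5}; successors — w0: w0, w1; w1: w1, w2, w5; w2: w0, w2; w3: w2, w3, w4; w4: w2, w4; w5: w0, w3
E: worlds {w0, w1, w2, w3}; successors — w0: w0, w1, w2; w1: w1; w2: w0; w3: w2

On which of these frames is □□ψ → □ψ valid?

D

Frame correspondent (Sahlqvist): ∀x ∀y (Rxy → ∃z (Rxz ∧ Rzy)) — i.e. density.
A: fails — Rac but no z with Raz and Rzc.
B: fails — Rca but no z with Rcz and Rza.
C: fails — Rsu but no z with Rsz and Rzu.
D: satisfies the condition.
E: fails — Rw3w2 but no z with Rw3z and Rzw2.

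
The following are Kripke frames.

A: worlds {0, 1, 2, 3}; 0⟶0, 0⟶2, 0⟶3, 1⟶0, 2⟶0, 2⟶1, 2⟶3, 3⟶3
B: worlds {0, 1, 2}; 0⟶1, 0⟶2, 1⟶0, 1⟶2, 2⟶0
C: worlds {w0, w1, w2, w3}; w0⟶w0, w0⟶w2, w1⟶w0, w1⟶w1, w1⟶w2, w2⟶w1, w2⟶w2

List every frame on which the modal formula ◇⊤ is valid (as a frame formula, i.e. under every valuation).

A, B

This is the axiom for seriality; its first-order frame correspondent is ∀x ∃y Rxy.
A: condition met.
B: condition met.
C: fails — world w3 has no successor.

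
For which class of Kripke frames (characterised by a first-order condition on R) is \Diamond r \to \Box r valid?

partial functionality: \forall x \forall y \forall z (Rxy \wedge Rxz \to y = z)

Suppose ◇r→□r is valid. Take Rxy, Rxz and set V(r)={y}. Then ◇r at x, so □r at x, so r at z, i.e. z=y.
The converse is a direct semantic check.
So the correspondent is partial functionality.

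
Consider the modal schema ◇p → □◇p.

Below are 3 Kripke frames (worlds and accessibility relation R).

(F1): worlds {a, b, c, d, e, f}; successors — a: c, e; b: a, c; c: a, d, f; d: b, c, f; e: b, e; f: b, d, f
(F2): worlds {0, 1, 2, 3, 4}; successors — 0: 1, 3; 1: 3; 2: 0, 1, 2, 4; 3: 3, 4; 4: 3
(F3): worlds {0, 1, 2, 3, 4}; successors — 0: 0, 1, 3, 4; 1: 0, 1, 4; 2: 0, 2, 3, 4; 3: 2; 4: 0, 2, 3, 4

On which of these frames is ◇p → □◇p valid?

The schema corresponds to the Euclidean property: ∀x ∀y ∀z (Rxy ∧ Rxz → Ryz).
(F1): fails — Rae and Rac but not Rec.
(F2): fails — R01 and R01 but not R11.
(F3): fails — R01 and R03 but not R13.

none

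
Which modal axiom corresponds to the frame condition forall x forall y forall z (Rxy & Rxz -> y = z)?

A defining formula is ◇q → □q (the CD axiom).

◇q → □q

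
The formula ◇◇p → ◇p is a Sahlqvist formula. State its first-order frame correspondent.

transitivity

Equivalently (dual form): □p → □□p.
Suppose □p→□□p is valid. Take Rxy, Ryz and set V(p)={w : Rxw}. Then □p at x, so □□p at x, so □p at y, so p at z, i.e. Rxz.
Conversely, any frame satisfying ∀x ∀y ∀z (Rxy ∧ Ryz → Rxz) validates the schema.
Frame condition: ∀x ∀y ∀z (Rxy ∧ Ryz → Rxz).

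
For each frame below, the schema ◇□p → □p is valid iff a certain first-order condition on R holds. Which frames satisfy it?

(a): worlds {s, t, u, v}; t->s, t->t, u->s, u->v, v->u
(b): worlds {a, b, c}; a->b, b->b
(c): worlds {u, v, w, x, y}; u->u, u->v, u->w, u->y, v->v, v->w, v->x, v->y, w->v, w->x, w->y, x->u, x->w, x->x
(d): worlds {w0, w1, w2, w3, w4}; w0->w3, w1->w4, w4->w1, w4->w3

(b)

This is the axiom for the Euclidean property; its first-order frame correspondent is ∀x ∀y ∀z (Rxy ∧ Rxz → Ryz).
(a): fails — Rts and Rts but not Rss.
(b): condition met.
(c): fails — Ruv and Ruu but not Rvu.
(d): fails — Rw0w3 and Rw0w3 but not Rw3w3.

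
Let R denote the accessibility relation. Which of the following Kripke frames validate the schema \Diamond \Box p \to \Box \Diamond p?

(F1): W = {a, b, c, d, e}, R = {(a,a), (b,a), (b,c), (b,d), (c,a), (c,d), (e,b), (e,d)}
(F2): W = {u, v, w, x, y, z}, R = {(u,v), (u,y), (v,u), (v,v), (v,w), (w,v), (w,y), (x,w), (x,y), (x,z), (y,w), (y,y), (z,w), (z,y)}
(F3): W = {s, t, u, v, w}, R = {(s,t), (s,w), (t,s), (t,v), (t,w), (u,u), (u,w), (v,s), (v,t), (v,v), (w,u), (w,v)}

(F2)

The schema corresponds to convergence: \forall x \forall y \forall z (Rxy \wedge Rxz \to \exists w (Ryw \wedge Rzw)).
(F1): fails — Rbc and Rbd but c and d have no common successor.
(F2): ✓.
(F3): fails — Rts and Rtw but s and w have no common successor.
Valid on: (F2).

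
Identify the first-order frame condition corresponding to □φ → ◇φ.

Seriality

Suppose □φ→◇φ is valid. At any x set V(φ)=W. Then □φ at x, so ◇φ at x, so x has a successor.
Conversely, on a frame with seriality the schema holds at every world under every valuation.
Frame condition: ∀x ∃y Rxy.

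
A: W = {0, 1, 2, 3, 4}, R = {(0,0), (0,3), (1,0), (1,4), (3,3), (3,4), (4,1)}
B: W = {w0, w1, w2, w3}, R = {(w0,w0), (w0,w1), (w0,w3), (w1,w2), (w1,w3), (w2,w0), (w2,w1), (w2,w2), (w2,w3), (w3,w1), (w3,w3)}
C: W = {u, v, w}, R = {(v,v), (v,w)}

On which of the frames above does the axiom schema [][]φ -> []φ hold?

B, C

Frame correspondent (Sahlqvist): forall x forall y (Rxy -> exists z (Rxz & Rzy)) — i.e. density.
A: fails — R14 but no z with R1z and Rz4.
B: holds.
C: holds.
Valid on: B, C.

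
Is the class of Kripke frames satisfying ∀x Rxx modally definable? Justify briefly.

Yes: it is reflexivity, defined by the T schema □q → q.
Suppose □q→q is valid. At any x set V(q)={w : Rxw}. Then □q holds at x, so q holds at x, i.e. Rxx.

Yes — defined by □q → q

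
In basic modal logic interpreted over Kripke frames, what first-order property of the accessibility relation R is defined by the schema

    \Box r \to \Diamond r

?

seriality: \forall x \exists y Rxy

Suppose □r→◇r is valid. At any x set V(r)=W. Then □r at x, so ◇r at x, so x has a successor.
Conversely, on a frame with seriality the schema holds at every world under every valuation.
So the correspondent is seriality.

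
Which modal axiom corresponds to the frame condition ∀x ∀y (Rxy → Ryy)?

A defining formula is □(□ψ → ψ) (the T□ axiom).
Suppose □(□ψ→ψ) is valid. Take Rxy and set V(ψ)={w : Ryw}. Then at y, □ψ holds; since □(□ψ→ψ) at x, □ψ→ψ at y, so ψ at y, i.e. Ryy.

□(□ψ → ψ)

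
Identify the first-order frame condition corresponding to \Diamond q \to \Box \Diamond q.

The Euclidean property

This schema is the 5 axiom.
Its frame correspondent is the Euclidean property — \forall x \forall y \forall z (Rxy \wedge Rxz \to Ryz).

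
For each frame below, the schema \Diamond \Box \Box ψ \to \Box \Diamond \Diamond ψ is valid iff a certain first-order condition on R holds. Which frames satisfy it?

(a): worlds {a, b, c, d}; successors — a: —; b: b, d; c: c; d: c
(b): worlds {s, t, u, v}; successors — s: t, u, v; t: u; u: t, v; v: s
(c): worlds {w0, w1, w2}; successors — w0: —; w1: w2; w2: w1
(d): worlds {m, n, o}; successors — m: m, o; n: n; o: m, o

(a), (c), (d)

The schema corresponds to a generalized confluence (Geach) condition: \forall x \forall y \forall z ((xRy \wedge xRz) \to \exists w (y R^2 w \wedge z R^2 w)).
(a): condition met.
(b): fails — sRt, sRu but no w with tR²w and uR²w.
(c): condition met.
(d): condition met.
Valid on: (a), (c), (d).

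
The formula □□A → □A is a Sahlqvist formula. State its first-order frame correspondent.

This schema is the C4 axiom.
It corresponds to density: ∀x ∀y (Rxy → ∃z (Rxz ∧ Rzy)).

density: ∀x ∀y (Rxy → ∃z (Rxz ∧ Rzy))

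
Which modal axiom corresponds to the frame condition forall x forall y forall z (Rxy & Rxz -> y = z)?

◇s → □s

The condition is partial functionality. The CD schema ◇s → □s defines it.
Suppose ◇s→□s is valid. Take Rxy, Rxz and set V(s)={y}. Then ◇s at x, so □s at x, so s at z, i.e. z=y.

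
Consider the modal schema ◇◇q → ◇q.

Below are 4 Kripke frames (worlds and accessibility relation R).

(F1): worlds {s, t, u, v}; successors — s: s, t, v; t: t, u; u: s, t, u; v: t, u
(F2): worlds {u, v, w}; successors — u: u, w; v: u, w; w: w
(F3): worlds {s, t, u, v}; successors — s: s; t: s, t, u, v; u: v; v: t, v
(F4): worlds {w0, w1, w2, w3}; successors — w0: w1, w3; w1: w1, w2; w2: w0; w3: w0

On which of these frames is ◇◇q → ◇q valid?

The schema corresponds to transitivity: ∀x ∀y ∀z (Rxy ∧ Ryz → Rxz).
(F1): fails — Rus and Rsv but not Ruv.
(F2): ✓.
(F3): fails — Ruv and Rvt but not Rut.
(F4): fails — Rw1w2 and Rw2w0 but not Rw1w0.

(F2)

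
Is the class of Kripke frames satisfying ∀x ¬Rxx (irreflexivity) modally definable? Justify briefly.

No

If a class were modally definable it would be closed under surjective bounded morphisms (Goldblatt–Thomason).
The 4-cycle (worlds w0,w1,w2,w3 with w0→w1→w2→w3→w0) is irreflexive, and the map sending every world to a single reflexive point • is a surjective bounded morphism (forth: every edge maps to (•,•); back: every world has a successor). So any modal formula valid on the 4-cycle is also valid on the reflexive point, which is not irreflexive.
Hence irreflexivity is not modally definable.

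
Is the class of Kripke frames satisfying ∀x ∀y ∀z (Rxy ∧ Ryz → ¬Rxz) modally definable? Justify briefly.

Not definable by any modal formula

If a class were modally definable it would be closed under surjective bounded morphisms (Goldblatt–Thomason).
The 5-cycle (worlds a,b,c,d,e with a→b→c→d→e→a) is intransitive. Mapping every world to a single reflexive point • is a surjective bounded morphism; the reflexive point is not intransitive (R••∧R•• but R••).
So the class is not modally definable.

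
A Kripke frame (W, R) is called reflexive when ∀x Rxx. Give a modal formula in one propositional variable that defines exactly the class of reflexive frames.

This is reflexivity; the standard corresponding axiom is T: □ψ → ψ.

□ψ → ψ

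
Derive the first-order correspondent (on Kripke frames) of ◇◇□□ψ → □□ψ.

This is a Sahlqvist (Geach-type) schema ◇^2□^2ψ → □^2◇^0ψ.
Minimal-valuation argument: fix x; take any y with xR^2y and any z with xR^2z. Set V(ψ) to the set of worlds R-reachable from y in exactly 2 steps. Then □^2ψ holds at y, so the antecedent holds at x; validity forces ◇^0ψ at z, giving a w with zR^0w and yR^2w.
First-order correspondent: ∀x ∀y ∀z ((xR²y ∧ xR²z) → ∃w (yR²w ∧ z = w)).

∀x ∀y ∀z ((xR²y ∧ xR²z) → ∃w (yR²w ∧ z = w))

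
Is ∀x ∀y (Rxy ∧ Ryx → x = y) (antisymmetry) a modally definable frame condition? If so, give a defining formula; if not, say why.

Not definable by any modal formula

Modal frame validity is preserved under surjective bounded morphisms.
The 4-cycle (worlds 0,1,2,3 with 0→1→2→3→0) is antisymmetric. Sending even-indexed worlds to a and odd-indexed worlds to b is a surjective bounded morphism onto the two-world frame with a↔b, which is not antisymmetric.
So no modal formula (or set of formulas) defines exactly the antisymmetric frames.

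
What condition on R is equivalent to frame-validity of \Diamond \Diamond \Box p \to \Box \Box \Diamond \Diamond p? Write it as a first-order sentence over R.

This is a Sahlqvist (Geach-type) schema ◇^2□^1p → □^2◇^2p.
First-order correspondent: \forall x \forall y \forall z ((x R^2 y \wedge x R^2 z) \to \exists w (yRw \wedge z R^2 w)).

\forall x \forall y \forall z ((x R^2 y \wedge x R^2 z) \to \exists w (yRw \wedge z R^2 w))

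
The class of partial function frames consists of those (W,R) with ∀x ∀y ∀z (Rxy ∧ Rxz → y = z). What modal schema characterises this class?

◇ψ → □ψ

This is partial functionality; the standard corresponding axiom is CD: ◇ψ → □ψ.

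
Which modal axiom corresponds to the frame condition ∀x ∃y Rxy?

□q → ◇q

This is seriality; the standard corresponding axiom is D: □q → ◇q.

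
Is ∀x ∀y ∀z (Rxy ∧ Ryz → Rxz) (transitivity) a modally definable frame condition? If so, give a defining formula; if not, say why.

The condition is transitivity. A defining modal formula is □p → □□p.
Suppose □p→□□p is valid. Take Rxy, Ryz and set V(p)={w : Rxw}. Then □p at x, so □□p at x, so □p at y, so p at z, i.e. Rxz.

Yes, by □p → □□p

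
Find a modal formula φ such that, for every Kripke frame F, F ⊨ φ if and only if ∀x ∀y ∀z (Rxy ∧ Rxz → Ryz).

◇ψ → □◇ψ

This is the Euclidean property; the standard corresponding axiom is 5: ◇ψ → □◇ψ.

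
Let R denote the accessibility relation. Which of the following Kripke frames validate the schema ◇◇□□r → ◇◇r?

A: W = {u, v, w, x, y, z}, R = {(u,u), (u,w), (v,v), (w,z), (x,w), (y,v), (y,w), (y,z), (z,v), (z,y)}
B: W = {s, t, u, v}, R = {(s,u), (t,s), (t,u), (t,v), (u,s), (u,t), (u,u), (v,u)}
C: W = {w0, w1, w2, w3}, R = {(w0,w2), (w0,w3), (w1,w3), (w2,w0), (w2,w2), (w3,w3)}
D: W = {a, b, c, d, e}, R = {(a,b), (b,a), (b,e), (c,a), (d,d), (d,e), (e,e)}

B, C, D

Frame correspondent (Sahlqvist): ∀x ∀y (xR²y → ∃w (yR²w ∧ xR²w)) — i.e. a generalized confluence (Geach) condition.
A: fails — uR²w but no t with wR²t and uR²t.
B: holds.
C: holds.
D: holds.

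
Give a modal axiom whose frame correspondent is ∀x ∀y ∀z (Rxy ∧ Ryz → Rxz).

□r → □□r

A defining formula is □r → □□r (the 4 axiom).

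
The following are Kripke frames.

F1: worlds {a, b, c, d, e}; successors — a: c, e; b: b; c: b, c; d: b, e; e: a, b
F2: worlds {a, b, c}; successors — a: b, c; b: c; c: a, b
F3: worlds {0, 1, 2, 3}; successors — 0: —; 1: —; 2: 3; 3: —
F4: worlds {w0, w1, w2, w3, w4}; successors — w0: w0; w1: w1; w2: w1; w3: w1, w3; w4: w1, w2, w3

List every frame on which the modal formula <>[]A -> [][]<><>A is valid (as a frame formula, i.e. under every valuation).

F3, F4

Frame correspondent (Sahlqvist): forall x forall y forall z ((xRy & x R^2 z) -> exists w (yRw & z R^2 w)) — i.e. a generalized confluence (Geach) condition.
F1: fails — eRa, eR²b but no w with aRw and bR²w.
F2: fails — aRb, aR²b but no w with bRw and bR²w.
F3: holds.
F4: holds.
Valid on: F3, F4.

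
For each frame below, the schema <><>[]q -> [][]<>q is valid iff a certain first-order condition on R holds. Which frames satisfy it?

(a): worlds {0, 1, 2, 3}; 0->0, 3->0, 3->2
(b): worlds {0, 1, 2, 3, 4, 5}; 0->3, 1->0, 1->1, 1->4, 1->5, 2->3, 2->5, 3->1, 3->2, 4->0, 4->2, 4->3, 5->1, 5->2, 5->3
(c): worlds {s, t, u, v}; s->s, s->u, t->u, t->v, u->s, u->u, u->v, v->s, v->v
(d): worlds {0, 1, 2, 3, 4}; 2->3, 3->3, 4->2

This is the axiom for a generalized confluence (Geach) condition; its first-order frame correspondent is forall x forall y forall z ((x R^2 y & x R^2 z) -> exists w (yRw & zRw)).
(a): holds.
(b): fails — 1R²0, 1R²1 but no w with 0Rw and 1Rw.
(c): holds.
(d): holds.
Valid on: (a), (c), (d).

(a), (c), (d)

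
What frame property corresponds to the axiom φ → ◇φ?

This is a form of the T axiom.
It corresponds to reflexivity: ∀x Rxx.

Reflexivity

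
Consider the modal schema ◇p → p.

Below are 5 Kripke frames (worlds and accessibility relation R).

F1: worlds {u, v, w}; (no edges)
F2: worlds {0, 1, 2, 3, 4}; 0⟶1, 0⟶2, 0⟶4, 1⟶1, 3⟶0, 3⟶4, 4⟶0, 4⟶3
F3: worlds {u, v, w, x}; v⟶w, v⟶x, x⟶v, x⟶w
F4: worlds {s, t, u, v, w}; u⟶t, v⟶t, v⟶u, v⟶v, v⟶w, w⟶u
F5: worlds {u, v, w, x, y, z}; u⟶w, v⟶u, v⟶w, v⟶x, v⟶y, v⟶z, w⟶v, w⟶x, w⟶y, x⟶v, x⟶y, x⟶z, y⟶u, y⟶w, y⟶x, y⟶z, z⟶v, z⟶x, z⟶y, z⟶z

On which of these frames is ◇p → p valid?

The schema corresponds to a generalized confluence (Geach) condition: ∀x ∀y (xRy → ∃w (y = w ∧ x = w)).
F1: satisfies the condition.
F2: fails — 0R1 but 1 ≠ 0.
F3: fails — vRw but w ≠ v.
F4: fails — uRt but t ≠ u.
F5: fails — uRw but w ≠ u.
Valid on: F1.

F1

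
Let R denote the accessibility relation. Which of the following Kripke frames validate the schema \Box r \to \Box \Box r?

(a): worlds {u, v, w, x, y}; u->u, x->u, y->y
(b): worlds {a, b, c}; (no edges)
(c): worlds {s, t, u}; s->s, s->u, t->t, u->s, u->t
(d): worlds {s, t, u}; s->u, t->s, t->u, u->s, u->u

(a), (b)

This is the axiom for transitivity; its first-order frame correspondent is \forall x \forall y \forall z (Rxy \wedge Ryz \to Rxz).
(a): holds.
(b): holds.
(c): fails — Rus and Rsu but not Ruu.
(d): fails — Rsu and Rus but not Rss.
Valid on: (a), (b).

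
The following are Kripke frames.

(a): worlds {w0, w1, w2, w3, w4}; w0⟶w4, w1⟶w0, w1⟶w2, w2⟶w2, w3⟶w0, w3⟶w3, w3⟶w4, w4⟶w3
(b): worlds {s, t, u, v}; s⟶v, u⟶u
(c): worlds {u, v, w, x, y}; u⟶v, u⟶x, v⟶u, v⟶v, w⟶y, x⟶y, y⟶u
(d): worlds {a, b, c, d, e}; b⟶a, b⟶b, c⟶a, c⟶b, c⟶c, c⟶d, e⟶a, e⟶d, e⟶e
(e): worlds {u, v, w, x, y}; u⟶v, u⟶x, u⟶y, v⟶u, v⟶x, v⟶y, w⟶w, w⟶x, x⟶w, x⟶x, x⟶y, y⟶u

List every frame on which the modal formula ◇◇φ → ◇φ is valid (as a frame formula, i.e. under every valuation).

Frame correspondent (Sahlqvist): ∀x ∀y ∀z (Rxy ∧ Ryz → Rxz) — i.e. transitivity.
(a): fails — Rw1w0 and Rw0w4 but not Rw1w4.
(b): satisfies the condition.
(c): fails — Ruv and Rvu but not Ruu.
(d): satisfies the condition.
(e): fails — Ruv and Rvu but not Ruu.

(b), (d)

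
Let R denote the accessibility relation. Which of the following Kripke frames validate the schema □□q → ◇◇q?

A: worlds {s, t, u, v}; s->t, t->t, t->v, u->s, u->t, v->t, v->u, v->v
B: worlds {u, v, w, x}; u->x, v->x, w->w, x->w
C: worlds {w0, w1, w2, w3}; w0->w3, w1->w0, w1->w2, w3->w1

A, B

The schema corresponds to a generalized confluence (Geach) condition: ∀x ∃w (xR²w ∧ xR²w).
A: holds.
B: holds.
C: fails — at w2 but no w with w2R²w and w2R²w.
Valid on: A, B.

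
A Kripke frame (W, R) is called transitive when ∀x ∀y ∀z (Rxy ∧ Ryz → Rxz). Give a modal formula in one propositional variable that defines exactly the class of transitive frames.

This is transitivity; the standard corresponding axiom is 4: □r → □□r.
Suppose □r→□□r is valid. Take Rxy, Ryz and set V(r)={w : Rxw}. Then □r at x, so □□r at x, so □r at y, so r at z, i.e. Rxz.

□r → □□r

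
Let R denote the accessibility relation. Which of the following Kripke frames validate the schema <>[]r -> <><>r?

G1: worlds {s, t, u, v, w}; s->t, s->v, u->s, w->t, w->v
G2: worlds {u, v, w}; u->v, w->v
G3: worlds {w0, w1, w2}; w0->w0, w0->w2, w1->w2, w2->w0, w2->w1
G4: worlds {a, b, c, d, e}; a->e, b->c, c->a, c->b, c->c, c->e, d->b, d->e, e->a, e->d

G3, G4

This is the axiom for a generalized confluence (Geach) condition; its first-order frame correspondent is forall x forall y (xRy -> exists w (yRw & x R^2 w)).
G1: fails — sRt but no w* with tRw* and sR²w*.
G2: fails — uRv but no t with vRt and uR²t.
G3: holds.
G4: holds.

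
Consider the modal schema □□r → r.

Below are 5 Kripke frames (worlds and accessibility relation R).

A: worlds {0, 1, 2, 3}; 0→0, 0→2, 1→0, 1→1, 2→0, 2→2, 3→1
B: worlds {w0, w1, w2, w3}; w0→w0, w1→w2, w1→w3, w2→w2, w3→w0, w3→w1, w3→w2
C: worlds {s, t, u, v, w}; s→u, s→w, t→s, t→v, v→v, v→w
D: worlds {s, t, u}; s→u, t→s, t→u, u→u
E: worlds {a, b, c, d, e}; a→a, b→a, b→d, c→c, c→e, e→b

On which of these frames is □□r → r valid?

Frame correspondent (Sahlqvist): ∀x ∃w (xR²w ∧ x = w) — i.e. a generalized confluence (Geach) condition.
A: fails — at 3 but no w with 3R²w and 3=w.
B: holds.
C: fails — at s but no w* with sR²w* and s=w*.
D: fails — at s but no w with sR²w and s=w.
E: fails — at b but no w with bR²w and b=w.

B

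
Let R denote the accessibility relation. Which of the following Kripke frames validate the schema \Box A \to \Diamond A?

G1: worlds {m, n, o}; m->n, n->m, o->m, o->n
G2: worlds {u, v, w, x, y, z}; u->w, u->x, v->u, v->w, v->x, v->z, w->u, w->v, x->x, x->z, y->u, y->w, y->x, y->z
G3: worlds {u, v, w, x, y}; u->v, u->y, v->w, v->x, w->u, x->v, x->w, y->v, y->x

G1, G3

The schema corresponds to seriality: \forall x \exists y Rxy.
G1: satisfies the condition.
G2: fails — world z has no successor.
G3: satisfies the condition.
Valid on: G1, G3.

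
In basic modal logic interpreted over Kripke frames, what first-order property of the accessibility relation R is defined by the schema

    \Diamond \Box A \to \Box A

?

the Euclidean property: \forall x \forall y \forall z (Rxy \wedge Rxz \to Ryz)

Equivalently (dual form): ◇A → □◇A.
Suppose ◇A→□◇A is valid. Take Rxy, Rxz and set V(A)={y}. Then ◇A at x, so □◇A at x, so ◇A at z, so some w with Rzw has A; w=y, i.e. Rzy. By symmetry of the argument, Ryz.
The converse is a direct semantic check.
Frame condition: \forall x \forall y \forall z (Rxy \wedge Rxz \to Ryz).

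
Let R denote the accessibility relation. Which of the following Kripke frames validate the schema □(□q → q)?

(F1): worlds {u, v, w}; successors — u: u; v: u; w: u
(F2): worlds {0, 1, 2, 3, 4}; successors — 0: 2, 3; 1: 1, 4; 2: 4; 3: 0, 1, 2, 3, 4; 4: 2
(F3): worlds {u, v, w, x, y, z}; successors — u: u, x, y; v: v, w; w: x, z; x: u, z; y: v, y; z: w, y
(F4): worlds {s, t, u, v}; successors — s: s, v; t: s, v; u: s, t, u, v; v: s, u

Frame correspondent (Sahlqvist): ∀x ∀y (Rxy → Ryy) — i.e. shift-reflexivity.
(F1): holds.
(F2): fails — R34 but not R44.
(F3): fails — Rwx but not Rxx.
(F4): fails — Ruv but not Rvv.
Valid on: (F1).

(F1)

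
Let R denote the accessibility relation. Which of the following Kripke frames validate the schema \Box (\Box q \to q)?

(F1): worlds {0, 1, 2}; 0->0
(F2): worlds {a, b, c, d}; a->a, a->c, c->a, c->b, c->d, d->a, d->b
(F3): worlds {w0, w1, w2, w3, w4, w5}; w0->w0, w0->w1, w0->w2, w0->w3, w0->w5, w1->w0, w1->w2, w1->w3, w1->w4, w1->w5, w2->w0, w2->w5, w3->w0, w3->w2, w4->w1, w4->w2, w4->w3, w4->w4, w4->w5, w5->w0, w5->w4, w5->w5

(F1)

The schema corresponds to shift-reflexivity: \forall x \forall y (Rxy \to Ryy).
(F1): condition met.
(F2): fails — Rcd but not Rdd.
(F3): fails — Rw1w3 but not Rw3w3.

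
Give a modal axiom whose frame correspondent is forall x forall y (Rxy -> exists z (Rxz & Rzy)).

□□q → □q

The condition is density. The C4 schema □□q → □q defines it.
Suppose □□q→□q is valid. Take Rxy and set V(q)={w : xR²w}. Then □□q at x, so □q at x, so q at y, i.e. ∃z(Rxz∧Rzy).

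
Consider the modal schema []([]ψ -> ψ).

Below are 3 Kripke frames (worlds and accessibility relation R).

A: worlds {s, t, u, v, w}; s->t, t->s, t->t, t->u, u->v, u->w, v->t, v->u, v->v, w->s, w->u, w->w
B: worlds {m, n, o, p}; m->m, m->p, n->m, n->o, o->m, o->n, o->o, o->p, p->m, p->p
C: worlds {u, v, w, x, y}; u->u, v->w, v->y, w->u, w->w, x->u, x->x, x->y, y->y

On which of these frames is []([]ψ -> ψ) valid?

C

Frame correspondent (Sahlqvist): forall x forall y (Rxy -> Ryy) — i.e. shift-reflexivity.
A: fails — Rwu but not Ruu.
B: fails — Ron but not Rnn.
C: condition met.
Valid on: C.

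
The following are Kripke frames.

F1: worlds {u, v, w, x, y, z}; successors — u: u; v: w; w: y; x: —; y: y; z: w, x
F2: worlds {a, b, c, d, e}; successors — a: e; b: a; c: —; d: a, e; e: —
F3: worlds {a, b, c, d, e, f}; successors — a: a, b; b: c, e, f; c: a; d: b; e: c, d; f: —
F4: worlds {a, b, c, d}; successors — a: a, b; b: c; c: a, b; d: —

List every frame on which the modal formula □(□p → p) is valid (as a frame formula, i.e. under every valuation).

Frame correspondent (Sahlqvist): ∀x ∀y (Rxy → Ryy) — i.e. shift-reflexivity.
F1: fails — Rzx but not Rxx.
F2: fails — Rba but not Raa.
F3: fails — Rbc but not Rcc.
F4: fails — Rbc but not Rcc.
Valid on no frame.

none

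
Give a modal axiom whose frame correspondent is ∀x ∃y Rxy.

□q → ◇q

A defining formula is □q → ◇q (the D axiom).
Suppose □q→◇q is valid. At any x set V(q)=W. Then □q at x, so ◇q at x, so x has a successor.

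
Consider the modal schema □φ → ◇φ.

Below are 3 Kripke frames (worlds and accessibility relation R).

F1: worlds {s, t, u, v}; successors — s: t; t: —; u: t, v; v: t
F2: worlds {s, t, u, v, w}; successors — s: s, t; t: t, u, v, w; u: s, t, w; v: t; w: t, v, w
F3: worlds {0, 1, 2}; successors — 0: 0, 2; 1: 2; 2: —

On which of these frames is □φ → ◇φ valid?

The schema corresponds to seriality: ∀x ∃y Rxy.
F1: fails — world t has no successor.
F2: ✓.
F3: fails — world 2 has no successor.
Valid on: F2.

F2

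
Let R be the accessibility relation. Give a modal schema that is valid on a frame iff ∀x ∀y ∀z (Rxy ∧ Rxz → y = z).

◇p → □p

A defining formula is ◇p → □p (the CD axiom).
Suppose ◇p→□p is valid. Take Rxy, Rxz and set V(p)={y}. Then ◇p at x, so □p at x, so p at z, i.e. z=y.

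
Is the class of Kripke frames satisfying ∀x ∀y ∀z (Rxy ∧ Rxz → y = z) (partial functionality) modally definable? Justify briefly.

Yes: it is partial functionality, defined by the CD schema ◇r → □r.
Suppose ◇r→□r is valid. Take Rxy, Rxz and set V(r)={y}. Then ◇r at x, so □r at x, so r at z, i.e. z=y.

Yes — defined by ◇r → □r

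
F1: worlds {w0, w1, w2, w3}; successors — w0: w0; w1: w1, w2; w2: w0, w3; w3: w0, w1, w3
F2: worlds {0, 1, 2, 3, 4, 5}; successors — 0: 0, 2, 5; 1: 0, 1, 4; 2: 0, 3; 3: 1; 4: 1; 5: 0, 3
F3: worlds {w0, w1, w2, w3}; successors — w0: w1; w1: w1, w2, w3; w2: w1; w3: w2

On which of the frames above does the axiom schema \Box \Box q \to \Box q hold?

F1

The schema corresponds to density: \forall x \forall y (Rxy \to \exists z (Rxz \wedge Rzy)).
F1: condition met.
F2: fails — R23 but no z with R2z and Rz3.
F3: fails — Rw3w2 but no z with Rw3z and Rzw2.
Valid on: F1.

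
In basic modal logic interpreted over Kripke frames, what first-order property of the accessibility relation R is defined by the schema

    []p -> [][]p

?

Transitivity

Suppose □p→□□p is valid. Take Rxy, Ryz and set V(p)={w : Rxw}. Then □p at x, so □□p at x, so □p at y, so p at z, i.e. Rxz.
Conversely, any frame satisfying forall x forall y forall z (Rxy & Ryz -> Rxz) validates the schema.
So the correspondent is transitivity.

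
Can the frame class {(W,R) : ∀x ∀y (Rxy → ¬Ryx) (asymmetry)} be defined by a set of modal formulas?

If a class were modally definable it would be closed under surjective bounded morphisms (Goldblatt–Thomason).
The 3-cycle (worlds w0,w1,w2 with w0→w1→w2→w0) is asymmetric. Mapping every world to a single reflexive point • is a surjective bounded morphism, and the reflexive point is not asymmetric (R•• but asymmetry requires ¬R••).
So no modal formula (or set of formulas) defines exactly the asymmetric frames.

No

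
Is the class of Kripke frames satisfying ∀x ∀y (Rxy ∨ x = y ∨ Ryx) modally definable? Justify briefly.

Not modally definable

Modal frame validity is preserved under disjoint unions.
Take 2 disjoint single-world reflexive frames: each is trivially connected, but their disjoint union has 2 worlds with no edge between distinct components, so it is not connected.
Hence connectedness of R is not modally definable.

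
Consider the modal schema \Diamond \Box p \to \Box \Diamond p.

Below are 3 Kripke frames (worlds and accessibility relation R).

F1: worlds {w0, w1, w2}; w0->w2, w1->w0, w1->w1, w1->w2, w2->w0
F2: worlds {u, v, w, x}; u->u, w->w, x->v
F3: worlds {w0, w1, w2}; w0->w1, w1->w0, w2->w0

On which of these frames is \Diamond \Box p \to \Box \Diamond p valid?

This is the axiom for convergence; its first-order frame correspondent is \forall x \forall y \forall z (Rxy \wedge Rxz \to \exists w (Ryw \wedge Rzw)).
F1: fails — Rw1w2 and Rw1w0 but w2 and w0 have no common successor.
F2: fails — Rxv and Rxv but v and v have no common successor.
F3: ✓.
Valid on: F3.

F3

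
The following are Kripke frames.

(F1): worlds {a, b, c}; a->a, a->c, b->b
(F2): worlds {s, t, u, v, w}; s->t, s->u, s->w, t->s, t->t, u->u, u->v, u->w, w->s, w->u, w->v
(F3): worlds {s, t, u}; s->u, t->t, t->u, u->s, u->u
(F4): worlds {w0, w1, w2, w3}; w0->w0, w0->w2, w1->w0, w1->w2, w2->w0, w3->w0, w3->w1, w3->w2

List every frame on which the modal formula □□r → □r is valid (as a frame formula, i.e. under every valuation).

Frame correspondent (Sahlqvist): ∀x ∀y (Rxy → ∃z (Rxz ∧ Rzy)) — i.e. density.
(F1): condition met.
(F2): fails — Rws but no z with Rwz and Rzs.
(F3): condition met.
(F4): fails — Rw3w1 but no z with Rw3z and Rzw1.

(F1), (F3)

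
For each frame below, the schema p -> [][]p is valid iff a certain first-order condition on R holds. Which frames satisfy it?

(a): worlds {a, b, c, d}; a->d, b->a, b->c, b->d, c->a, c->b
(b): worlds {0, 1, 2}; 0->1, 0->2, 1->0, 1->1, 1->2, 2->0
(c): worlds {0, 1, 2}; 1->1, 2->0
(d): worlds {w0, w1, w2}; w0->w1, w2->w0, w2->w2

Frame correspondent (Sahlqvist): forall x forall z (x R^2 z -> exists w (x = w & z = w)) — i.e. a generalized confluence (Geach) condition.
(a): fails — bR²a but b ≠ a.
(b): fails — 0R²1 but 0 ≠ 1.
(c): holds.
(d): fails — w2R²w0 but w2 ≠ w0.
Valid on: (c).

(c)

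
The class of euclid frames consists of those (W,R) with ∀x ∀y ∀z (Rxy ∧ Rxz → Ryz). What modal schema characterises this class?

◇ψ → □◇ψ

A defining formula is ◇ψ → □◇ψ (the 5 axiom).
Suppose ◇ψ→□◇ψ is valid. Take Rxy, Rxz and set V(ψ)={y}. Then ◇ψ at x, so □◇ψ at x, so ◇ψ at z, so some w with Rzw has ψ; w=y, i.e. Rzy. By symmetry of the argument, Ryz.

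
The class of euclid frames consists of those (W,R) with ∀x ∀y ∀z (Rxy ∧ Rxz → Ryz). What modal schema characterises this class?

◇s → □◇s

The condition is the Euclidean property. The 5 schema ◇s → □◇s defines it.
Suppose ◇s→□◇s is valid. Take Rxy, Rxz and set V(s)={y}. Then ◇s at x, so □◇s at x, so ◇s at z, so some w with Rzw has s; w=y, i.e. Rzy. By symmetry of the argument, Ryz.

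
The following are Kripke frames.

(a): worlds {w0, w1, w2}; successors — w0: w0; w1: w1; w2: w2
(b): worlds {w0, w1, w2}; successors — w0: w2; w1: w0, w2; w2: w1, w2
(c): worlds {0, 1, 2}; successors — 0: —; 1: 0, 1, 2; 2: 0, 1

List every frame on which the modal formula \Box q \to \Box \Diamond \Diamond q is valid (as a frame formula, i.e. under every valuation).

The schema corresponds to a generalized confluence (Geach) condition: \forall x \forall z (xRz \to \exists w (xRw \wedge z R^2 w)).
(a): satisfies the condition.
(b): satisfies the condition.
(c): fails — 1R0 but no w with 1Rw and 0R²w.

(a), (b)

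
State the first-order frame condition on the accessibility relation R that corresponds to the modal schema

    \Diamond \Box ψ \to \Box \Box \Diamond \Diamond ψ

\forall x \forall y \forall z ((xRy \wedge x R^2 z) \to \exists w (yRw \wedge z R^2 w))

This is a Sahlqvist (Geach-type) schema ◇^1□^1ψ → □^2◇^2ψ.
Minimal-valuation argument: fix x; take any y with xR^1y and any z with xR^2z. Set V(ψ) to the set of worlds R-reachable from y in exactly 1 step. Then □^1ψ holds at y, so the antecedent holds at x; validity forces ◇^2ψ at z, giving a w with zR^2w and yR^1w.
First-order correspondent: \forall x \forall y \forall z ((xRy \wedge x R^2 z) \to \exists w (yRw \wedge z R^2 w)).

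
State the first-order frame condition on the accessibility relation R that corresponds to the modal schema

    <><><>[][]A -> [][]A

forall x forall y forall z ((x R^3 y & x R^2 z) -> exists w (y R^2 w & z = w))

This is a Sahlqvist (Geach-type) schema ◇^3□^2A → □^2◇^0A.
Minimal-valuation argument: fix x; take any y with xR^3y and any z with xR^2z. Set V(A) to the set of worlds R-reachable from y in exactly 2 steps. Then □^2A holds at y, so the antecedent holds at x; validity forces ◇^0A at z, giving a w with zR^0w and yR^2w.
First-order correspondent: forall x forall y forall z ((x R^3 y & x R^2 z) -> exists w (y R^2 w & z = w)).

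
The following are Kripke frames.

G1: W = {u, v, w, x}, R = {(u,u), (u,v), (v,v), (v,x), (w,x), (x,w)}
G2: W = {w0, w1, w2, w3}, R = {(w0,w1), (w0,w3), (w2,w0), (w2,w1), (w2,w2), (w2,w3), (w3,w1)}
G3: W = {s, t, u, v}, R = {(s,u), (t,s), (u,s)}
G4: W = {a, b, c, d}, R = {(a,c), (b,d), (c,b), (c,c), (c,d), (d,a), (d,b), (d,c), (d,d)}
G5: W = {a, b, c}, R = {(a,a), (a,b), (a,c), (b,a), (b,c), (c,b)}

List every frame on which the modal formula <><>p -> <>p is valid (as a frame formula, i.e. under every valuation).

This is the axiom for transitivity; its first-order frame correspondent is forall x forall y forall z (Rxy & Ryz -> Rxz).
G1: fails — Ruv and Rvx but not Rux.
G2: condition met.
G3: fails — Rsu and Rus but not Rss.
G4: fails — Rcd and Rda but not Rca.
G5: fails — Rbc and Rcb but not Rbb.
Valid on: G2.

G2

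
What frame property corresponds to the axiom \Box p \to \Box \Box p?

This is the 4 axiom.
It corresponds to transitivity: \forall x \forall y \forall z (Rxy \wedge Ryz \to Rxz).

Transitivity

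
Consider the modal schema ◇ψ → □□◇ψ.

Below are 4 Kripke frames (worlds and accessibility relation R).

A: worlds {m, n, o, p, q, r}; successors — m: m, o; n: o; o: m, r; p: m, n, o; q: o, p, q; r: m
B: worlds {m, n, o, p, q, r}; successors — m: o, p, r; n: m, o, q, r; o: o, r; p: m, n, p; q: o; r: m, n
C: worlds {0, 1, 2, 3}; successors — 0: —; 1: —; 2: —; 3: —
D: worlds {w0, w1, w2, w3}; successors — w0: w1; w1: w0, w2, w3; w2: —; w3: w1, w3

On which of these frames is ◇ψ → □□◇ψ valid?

The schema corresponds to a generalized confluence (Geach) condition: ∀x ∀y ∀z ((xRy ∧ xR²z) → ∃w (y = w ∧ zRw)).
A: fails — mRo, mR²o but no w with o=w and oRw.
B: fails — mRo, mR²p but no w with o=w and pRw.
C: satisfies the condition.
D: fails — w0Rw1, w0R²w2 but no w with w1=w and w2Rw.

C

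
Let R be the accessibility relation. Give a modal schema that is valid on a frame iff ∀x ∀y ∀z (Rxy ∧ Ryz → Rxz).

A defining formula is □r → □□r (the 4 axiom).

□r → □□r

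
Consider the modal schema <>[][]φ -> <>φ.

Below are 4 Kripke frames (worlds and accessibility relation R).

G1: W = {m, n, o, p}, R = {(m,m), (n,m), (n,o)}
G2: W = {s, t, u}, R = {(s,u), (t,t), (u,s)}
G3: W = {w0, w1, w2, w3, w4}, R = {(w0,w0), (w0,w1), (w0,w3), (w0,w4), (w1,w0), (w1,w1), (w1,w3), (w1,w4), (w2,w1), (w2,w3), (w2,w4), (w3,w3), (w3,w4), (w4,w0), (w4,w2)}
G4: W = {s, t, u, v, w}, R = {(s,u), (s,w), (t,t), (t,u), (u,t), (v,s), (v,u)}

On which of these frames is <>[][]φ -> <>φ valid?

This is the axiom for a generalized confluence (Geach) condition; its first-order frame correspondent is forall x forall y (xRy -> exists w (y R^2 w & xRw)).
G1: fails — nRo but no w with oR²w and nRw.
G2: satisfies the condition.
G3: satisfies the condition.
G4: fails — sRw but no w* with wR²w* and sRw*.
Valid on: G2, G3.

G2, G3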